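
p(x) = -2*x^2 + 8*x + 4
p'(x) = 8 - 4*x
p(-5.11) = -89.10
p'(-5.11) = 28.44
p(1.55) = 11.60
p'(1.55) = 1.80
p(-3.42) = -46.75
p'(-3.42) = 21.68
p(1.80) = 11.92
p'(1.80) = 0.80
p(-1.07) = -6.85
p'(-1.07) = 12.28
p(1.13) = 10.49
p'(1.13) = 3.48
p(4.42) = 0.29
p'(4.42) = -9.68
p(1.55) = 11.60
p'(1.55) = 1.80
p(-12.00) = -380.00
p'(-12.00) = 56.00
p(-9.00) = -230.00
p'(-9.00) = 44.00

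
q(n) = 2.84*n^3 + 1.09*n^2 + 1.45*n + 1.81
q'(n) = 8.52*n^2 + 2.18*n + 1.45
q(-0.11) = 1.66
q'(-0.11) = 1.31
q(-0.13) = 1.63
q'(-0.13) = 1.31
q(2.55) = 59.69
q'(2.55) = 62.41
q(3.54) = 146.59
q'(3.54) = 115.94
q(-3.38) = -100.30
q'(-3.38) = 91.42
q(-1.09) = -2.15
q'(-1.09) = 9.20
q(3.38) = 128.83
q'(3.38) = 106.15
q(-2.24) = -27.89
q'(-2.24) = 39.32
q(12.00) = 5083.69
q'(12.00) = 1254.49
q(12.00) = 5083.69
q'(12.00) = 1254.49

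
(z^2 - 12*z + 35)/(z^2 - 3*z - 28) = (z - 5)/(z + 4)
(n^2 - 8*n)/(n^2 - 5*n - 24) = n/(n + 3)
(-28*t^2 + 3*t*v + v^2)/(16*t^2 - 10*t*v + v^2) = (-28*t^2 + 3*t*v + v^2)/(16*t^2 - 10*t*v + v^2)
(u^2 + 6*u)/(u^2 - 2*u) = (u + 6)/(u - 2)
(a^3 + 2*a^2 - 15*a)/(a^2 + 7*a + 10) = a*(a - 3)/(a + 2)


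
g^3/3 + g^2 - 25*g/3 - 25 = (g/3 + 1)*(g - 5)*(g + 5)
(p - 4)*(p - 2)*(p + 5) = p^3 - p^2 - 22*p + 40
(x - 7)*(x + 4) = x^2 - 3*x - 28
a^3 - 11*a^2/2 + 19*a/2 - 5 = (a - 5/2)*(a - 2)*(a - 1)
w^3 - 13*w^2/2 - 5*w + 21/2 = (w - 7)*(w - 1)*(w + 3/2)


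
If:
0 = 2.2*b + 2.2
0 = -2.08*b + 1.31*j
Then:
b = -1.00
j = -1.59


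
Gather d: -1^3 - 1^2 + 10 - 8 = 0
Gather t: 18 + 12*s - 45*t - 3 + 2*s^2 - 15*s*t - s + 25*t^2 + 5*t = 2*s^2 + 11*s + 25*t^2 + t*(-15*s - 40) + 15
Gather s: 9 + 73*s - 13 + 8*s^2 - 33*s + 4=8*s^2 + 40*s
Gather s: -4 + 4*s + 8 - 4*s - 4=0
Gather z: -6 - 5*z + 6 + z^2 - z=z^2 - 6*z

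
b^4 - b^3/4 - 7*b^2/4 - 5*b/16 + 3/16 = (b - 3/2)*(b - 1/4)*(b + 1/2)*(b + 1)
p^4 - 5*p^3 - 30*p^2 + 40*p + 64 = (p - 8)*(p - 2)*(p + 1)*(p + 4)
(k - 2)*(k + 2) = k^2 - 4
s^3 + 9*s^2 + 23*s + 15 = (s + 1)*(s + 3)*(s + 5)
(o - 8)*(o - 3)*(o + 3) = o^3 - 8*o^2 - 9*o + 72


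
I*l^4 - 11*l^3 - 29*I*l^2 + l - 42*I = (l + 2*I)*(l + 3*I)*(l + 7*I)*(I*l + 1)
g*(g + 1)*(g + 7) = g^3 + 8*g^2 + 7*g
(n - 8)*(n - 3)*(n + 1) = n^3 - 10*n^2 + 13*n + 24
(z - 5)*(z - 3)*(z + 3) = z^3 - 5*z^2 - 9*z + 45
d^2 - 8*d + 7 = (d - 7)*(d - 1)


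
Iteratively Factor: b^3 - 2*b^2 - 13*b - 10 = (b - 5)*(b^2 + 3*b + 2) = (b - 5)*(b + 2)*(b + 1)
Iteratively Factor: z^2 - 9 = (z + 3)*(z - 3)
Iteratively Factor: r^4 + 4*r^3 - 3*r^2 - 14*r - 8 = (r - 2)*(r^3 + 6*r^2 + 9*r + 4) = (r - 2)*(r + 1)*(r^2 + 5*r + 4) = (r - 2)*(r + 1)*(r + 4)*(r + 1)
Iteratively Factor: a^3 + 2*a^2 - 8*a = (a - 2)*(a^2 + 4*a) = a*(a - 2)*(a + 4)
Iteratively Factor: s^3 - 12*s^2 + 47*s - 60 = (s - 4)*(s^2 - 8*s + 15) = (s - 4)*(s - 3)*(s - 5)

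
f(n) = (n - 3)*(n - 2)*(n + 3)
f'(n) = (n - 3)*(n - 2) + (n - 3)*(n + 3) + (n - 2)*(n + 3) = 3*n^2 - 4*n - 9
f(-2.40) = 14.26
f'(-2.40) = 17.88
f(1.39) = 4.31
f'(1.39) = -8.76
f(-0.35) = 20.86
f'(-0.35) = -7.23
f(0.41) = 14.04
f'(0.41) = -10.14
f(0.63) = 11.79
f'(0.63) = -10.33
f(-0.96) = 23.91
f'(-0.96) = -2.40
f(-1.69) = 22.67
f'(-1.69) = 6.33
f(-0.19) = 19.63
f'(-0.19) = -8.13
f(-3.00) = 0.00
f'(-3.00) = 30.00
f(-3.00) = 0.00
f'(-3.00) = 30.00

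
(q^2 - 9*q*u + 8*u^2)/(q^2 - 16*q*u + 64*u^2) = (q - u)/(q - 8*u)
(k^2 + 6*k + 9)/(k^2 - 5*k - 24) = (k + 3)/(k - 8)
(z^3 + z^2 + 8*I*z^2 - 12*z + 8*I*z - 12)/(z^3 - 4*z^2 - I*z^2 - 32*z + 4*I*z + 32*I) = (z^3 + z^2*(1 + 8*I) + z*(-12 + 8*I) - 12)/(z^3 + z^2*(-4 - I) + z*(-32 + 4*I) + 32*I)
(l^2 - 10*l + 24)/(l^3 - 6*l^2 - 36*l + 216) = (l - 4)/(l^2 - 36)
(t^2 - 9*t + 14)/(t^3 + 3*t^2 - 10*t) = (t - 7)/(t*(t + 5))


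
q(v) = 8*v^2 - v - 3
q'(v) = 16*v - 1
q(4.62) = 163.14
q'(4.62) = 72.92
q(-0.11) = -2.79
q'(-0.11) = -2.76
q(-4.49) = 162.77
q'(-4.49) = -72.84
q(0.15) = -2.97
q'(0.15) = 1.40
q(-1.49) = 16.25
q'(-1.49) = -24.84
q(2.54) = 46.07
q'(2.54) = 39.64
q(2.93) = 62.75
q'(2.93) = 45.88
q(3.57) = 95.39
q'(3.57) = 56.12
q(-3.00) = 72.00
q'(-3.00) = -49.00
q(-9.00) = 654.00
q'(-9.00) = -145.00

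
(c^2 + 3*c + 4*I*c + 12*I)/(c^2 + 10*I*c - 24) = (c + 3)/(c + 6*I)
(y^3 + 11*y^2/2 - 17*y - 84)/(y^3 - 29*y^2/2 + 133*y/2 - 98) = (2*y^2 + 19*y + 42)/(2*y^2 - 21*y + 49)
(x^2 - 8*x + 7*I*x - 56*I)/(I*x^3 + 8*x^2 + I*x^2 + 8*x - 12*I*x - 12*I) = (-I*x^2 + x*(7 + 8*I) - 56)/(x^3 + x^2*(1 - 8*I) + x*(-12 - 8*I) - 12)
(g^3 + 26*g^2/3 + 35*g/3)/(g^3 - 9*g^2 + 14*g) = (3*g^2 + 26*g + 35)/(3*(g^2 - 9*g + 14))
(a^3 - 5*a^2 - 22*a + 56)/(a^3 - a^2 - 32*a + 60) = (a^2 - 3*a - 28)/(a^2 + a - 30)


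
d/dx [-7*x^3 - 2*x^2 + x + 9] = -21*x^2 - 4*x + 1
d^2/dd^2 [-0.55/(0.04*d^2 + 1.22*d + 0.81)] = (0.00176*d^2 + 0.05368*d - 0.55*(0.08*d + 1.22)*(0.16*d + 2.44) + 0.03564)/(0.04*d^2 + 1.22*d + 0.81)^3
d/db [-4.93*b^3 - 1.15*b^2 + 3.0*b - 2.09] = -14.79*b^2 - 2.3*b + 3.0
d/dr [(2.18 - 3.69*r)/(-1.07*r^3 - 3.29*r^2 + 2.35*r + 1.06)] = (-7.8966*r^3 - 5.1423*r^2 + 14.3444*r - 9.0344)/(1.1449*r^6 + 7.0406*r^5 + 5.7951*r^4 - 17.7314*r^3 - 1.4523*r^2 + 4.982*r + 1.1236)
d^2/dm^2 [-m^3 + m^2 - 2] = 2 - 6*m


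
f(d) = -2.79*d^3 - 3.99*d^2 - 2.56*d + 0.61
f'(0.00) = -2.56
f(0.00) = 0.61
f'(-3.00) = -53.95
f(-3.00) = 47.71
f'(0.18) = -4.27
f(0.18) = 0.00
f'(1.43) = -31.09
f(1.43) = -19.37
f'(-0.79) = -1.48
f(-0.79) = 1.52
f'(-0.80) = -1.53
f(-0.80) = 1.53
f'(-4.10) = -110.54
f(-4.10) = 136.32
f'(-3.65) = -84.94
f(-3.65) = 92.47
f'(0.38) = -6.80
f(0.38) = -1.09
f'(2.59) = -79.37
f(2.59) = -81.26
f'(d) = -8.37*d^2 - 7.98*d - 2.56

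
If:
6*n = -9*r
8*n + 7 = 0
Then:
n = -7/8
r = 7/12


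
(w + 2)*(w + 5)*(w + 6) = w^3 + 13*w^2 + 52*w + 60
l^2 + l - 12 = (l - 3)*(l + 4)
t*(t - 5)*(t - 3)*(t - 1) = t^4 - 9*t^3 + 23*t^2 - 15*t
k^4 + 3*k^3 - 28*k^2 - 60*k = k*(k - 5)*(k + 2)*(k + 6)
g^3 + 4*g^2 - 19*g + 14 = (g - 2)*(g - 1)*(g + 7)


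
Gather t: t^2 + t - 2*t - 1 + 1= t^2 - t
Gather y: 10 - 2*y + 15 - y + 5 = 30 - 3*y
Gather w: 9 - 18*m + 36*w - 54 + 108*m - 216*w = 90*m - 180*w - 45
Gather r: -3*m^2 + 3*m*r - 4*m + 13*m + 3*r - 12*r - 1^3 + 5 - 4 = -3*m^2 + 9*m + r*(3*m - 9)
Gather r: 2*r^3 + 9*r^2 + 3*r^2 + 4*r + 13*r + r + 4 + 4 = 2*r^3 + 12*r^2 + 18*r + 8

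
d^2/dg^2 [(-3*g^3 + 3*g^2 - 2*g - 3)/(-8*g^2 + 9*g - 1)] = 2*(131*g^3 + 567*g^2 - 687*g + 234)/(512*g^6 - 1728*g^5 + 2136*g^4 - 1161*g^3 + 267*g^2 - 27*g + 1)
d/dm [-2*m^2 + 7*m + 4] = 7 - 4*m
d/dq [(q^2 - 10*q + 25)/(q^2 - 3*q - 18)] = (7*q^2 - 86*q + 255)/(q^4 - 6*q^3 - 27*q^2 + 108*q + 324)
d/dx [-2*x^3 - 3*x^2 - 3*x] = -6*x^2 - 6*x - 3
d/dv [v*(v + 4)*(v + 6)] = 3*v^2 + 20*v + 24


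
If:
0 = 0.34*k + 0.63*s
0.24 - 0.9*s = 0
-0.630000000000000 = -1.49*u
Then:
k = -0.49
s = 0.27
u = 0.42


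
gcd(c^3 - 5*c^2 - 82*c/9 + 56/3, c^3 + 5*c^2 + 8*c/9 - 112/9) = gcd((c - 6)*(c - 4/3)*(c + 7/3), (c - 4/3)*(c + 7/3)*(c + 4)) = c^2 + c - 28/9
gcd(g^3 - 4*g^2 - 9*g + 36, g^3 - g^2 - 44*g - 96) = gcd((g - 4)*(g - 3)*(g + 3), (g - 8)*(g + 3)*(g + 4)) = g + 3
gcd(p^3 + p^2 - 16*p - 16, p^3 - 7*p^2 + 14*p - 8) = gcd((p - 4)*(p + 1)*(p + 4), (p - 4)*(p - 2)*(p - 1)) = p - 4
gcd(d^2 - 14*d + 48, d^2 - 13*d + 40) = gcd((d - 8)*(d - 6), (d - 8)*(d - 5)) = d - 8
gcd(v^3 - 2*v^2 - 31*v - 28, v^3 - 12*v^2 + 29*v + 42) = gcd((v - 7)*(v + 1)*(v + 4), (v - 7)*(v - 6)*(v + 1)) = v^2 - 6*v - 7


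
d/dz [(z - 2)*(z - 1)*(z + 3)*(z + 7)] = 4*z^3 + 21*z^2 - 14*z - 43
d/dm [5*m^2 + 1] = 10*m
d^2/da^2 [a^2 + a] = 2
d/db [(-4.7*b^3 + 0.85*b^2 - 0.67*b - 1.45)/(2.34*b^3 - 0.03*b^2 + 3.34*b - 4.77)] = (-1.848*b^4 - 28.2604*b^3 + 80.2549*b^2 - 8.196*b + 8.0389)/(5.4756*b^6 - 0.1404*b^5 + 15.6321*b^4 - 22.524*b^3 + 11.4418*b^2 - 31.8636*b + 22.7529)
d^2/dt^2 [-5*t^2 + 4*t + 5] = -10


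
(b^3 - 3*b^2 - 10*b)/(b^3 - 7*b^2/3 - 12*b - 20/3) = 3*b/(3*b + 2)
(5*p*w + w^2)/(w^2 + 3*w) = (5*p + w)/(w + 3)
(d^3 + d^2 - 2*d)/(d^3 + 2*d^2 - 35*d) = (d^2 + d - 2)/(d^2 + 2*d - 35)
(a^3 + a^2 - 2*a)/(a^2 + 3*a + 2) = a*(a - 1)/(a + 1)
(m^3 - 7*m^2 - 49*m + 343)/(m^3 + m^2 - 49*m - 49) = (m - 7)/(m + 1)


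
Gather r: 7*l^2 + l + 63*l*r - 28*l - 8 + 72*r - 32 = 7*l^2 - 27*l + r*(63*l + 72) - 40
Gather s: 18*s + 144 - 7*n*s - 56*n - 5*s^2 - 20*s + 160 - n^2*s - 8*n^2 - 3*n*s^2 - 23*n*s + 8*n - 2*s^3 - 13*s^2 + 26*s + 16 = -8*n^2 - 48*n - 2*s^3 + s^2*(-3*n - 18) + s*(-n^2 - 30*n + 24) + 320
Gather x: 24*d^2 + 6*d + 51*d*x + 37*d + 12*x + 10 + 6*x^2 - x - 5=24*d^2 + 43*d + 6*x^2 + x*(51*d + 11) + 5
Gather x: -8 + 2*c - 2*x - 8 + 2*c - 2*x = 4*c - 4*x - 16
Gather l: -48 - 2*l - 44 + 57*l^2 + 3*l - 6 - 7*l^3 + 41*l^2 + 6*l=-7*l^3 + 98*l^2 + 7*l - 98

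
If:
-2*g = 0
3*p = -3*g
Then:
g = 0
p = 0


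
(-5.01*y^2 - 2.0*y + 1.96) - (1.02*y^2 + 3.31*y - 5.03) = -6.03*y^2 - 5.31*y + 6.99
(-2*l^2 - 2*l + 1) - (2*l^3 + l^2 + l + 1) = -2*l^3 - 3*l^2 - 3*l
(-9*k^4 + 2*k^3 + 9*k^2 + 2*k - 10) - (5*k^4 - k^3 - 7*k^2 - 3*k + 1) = -14*k^4 + 3*k^3 + 16*k^2 + 5*k - 11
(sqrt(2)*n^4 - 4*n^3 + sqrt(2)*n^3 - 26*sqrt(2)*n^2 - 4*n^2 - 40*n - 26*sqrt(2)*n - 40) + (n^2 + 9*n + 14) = sqrt(2)*n^4 - 4*n^3 + sqrt(2)*n^3 - 26*sqrt(2)*n^2 - 3*n^2 - 26*sqrt(2)*n - 31*n - 26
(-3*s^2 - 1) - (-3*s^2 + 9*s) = -9*s - 1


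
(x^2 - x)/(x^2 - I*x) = (x - 1)/(x - I)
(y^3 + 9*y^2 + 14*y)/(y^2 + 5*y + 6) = y*(y + 7)/(y + 3)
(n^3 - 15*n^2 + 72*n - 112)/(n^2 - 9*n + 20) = (n^2 - 11*n + 28)/(n - 5)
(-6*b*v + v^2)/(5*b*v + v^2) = (-6*b + v)/(5*b + v)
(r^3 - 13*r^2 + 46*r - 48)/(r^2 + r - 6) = (r^2 - 11*r + 24)/(r + 3)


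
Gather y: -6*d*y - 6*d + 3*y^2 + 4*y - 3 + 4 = -6*d + 3*y^2 + y*(4 - 6*d) + 1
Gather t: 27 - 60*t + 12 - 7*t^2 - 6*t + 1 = -7*t^2 - 66*t + 40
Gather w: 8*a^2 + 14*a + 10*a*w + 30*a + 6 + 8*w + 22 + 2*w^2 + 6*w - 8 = 8*a^2 + 44*a + 2*w^2 + w*(10*a + 14) + 20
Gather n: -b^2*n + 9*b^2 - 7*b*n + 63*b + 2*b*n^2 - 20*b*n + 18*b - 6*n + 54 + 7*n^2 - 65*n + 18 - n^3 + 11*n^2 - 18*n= 9*b^2 + 81*b - n^3 + n^2*(2*b + 18) + n*(-b^2 - 27*b - 89) + 72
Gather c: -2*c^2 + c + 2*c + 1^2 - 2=-2*c^2 + 3*c - 1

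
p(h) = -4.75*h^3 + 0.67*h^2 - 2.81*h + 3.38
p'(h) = -14.25*h^2 + 1.34*h - 2.81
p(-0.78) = 8.23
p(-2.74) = 113.82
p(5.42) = -748.46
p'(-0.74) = -11.60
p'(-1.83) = -52.98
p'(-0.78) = -12.52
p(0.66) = 0.45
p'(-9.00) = -1169.12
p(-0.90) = 9.91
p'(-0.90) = -15.56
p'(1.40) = -28.86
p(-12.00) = 8341.58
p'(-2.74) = -113.46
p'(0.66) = -8.13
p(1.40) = -12.27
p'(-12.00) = -2070.89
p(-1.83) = 39.88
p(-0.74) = 7.75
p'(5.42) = -414.16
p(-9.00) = 3545.69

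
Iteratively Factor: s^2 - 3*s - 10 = (s + 2)*(s - 5)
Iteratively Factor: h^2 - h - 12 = (h - 4)*(h + 3)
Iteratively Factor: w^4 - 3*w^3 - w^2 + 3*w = (w)*(w^3 - 3*w^2 - w + 3) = w*(w - 3)*(w^2 - 1) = w*(w - 3)*(w + 1)*(w - 1)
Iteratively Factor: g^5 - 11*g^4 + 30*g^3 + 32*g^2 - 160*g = (g + 2)*(g^4 - 13*g^3 + 56*g^2 - 80*g) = (g - 4)*(g + 2)*(g^3 - 9*g^2 + 20*g) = (g - 5)*(g - 4)*(g + 2)*(g^2 - 4*g) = (g - 5)*(g - 4)^2*(g + 2)*(g)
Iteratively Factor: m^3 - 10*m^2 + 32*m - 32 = (m - 2)*(m^2 - 8*m + 16) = (m - 4)*(m - 2)*(m - 4)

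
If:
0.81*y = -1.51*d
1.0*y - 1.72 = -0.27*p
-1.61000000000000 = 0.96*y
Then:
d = 0.90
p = 12.58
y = -1.68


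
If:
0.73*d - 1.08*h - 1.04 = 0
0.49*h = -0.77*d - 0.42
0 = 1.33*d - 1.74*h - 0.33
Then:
No Solution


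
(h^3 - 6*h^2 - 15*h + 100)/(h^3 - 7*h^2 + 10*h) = (h^2 - h - 20)/(h*(h - 2))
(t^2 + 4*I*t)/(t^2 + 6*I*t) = (t + 4*I)/(t + 6*I)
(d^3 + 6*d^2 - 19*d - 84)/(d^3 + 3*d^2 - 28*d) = (d + 3)/d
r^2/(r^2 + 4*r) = r/(r + 4)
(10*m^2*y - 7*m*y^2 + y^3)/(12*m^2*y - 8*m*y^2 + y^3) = (-5*m + y)/(-6*m + y)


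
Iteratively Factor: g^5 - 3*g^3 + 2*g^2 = (g - 1)*(g^4 + g^3 - 2*g^2) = g*(g - 1)*(g^3 + g^2 - 2*g) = g^2*(g - 1)*(g^2 + g - 2) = g^2*(g - 1)^2*(g + 2)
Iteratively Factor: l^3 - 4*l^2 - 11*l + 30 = (l + 3)*(l^2 - 7*l + 10) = (l - 2)*(l + 3)*(l - 5)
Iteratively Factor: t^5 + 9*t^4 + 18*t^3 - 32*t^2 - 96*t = (t + 4)*(t^4 + 5*t^3 - 2*t^2 - 24*t) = (t + 4)^2*(t^3 + t^2 - 6*t) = (t + 3)*(t + 4)^2*(t^2 - 2*t) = t*(t + 3)*(t + 4)^2*(t - 2)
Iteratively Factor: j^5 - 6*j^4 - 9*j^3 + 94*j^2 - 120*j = (j - 3)*(j^4 - 3*j^3 - 18*j^2 + 40*j) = j*(j - 3)*(j^3 - 3*j^2 - 18*j + 40) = j*(j - 5)*(j - 3)*(j^2 + 2*j - 8) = j*(j - 5)*(j - 3)*(j - 2)*(j + 4)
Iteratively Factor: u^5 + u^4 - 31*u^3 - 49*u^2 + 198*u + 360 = (u + 2)*(u^4 - u^3 - 29*u^2 + 9*u + 180) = (u + 2)*(u + 3)*(u^3 - 4*u^2 - 17*u + 60) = (u + 2)*(u + 3)*(u + 4)*(u^2 - 8*u + 15) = (u - 3)*(u + 2)*(u + 3)*(u + 4)*(u - 5)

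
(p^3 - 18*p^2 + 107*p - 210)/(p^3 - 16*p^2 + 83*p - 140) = (p - 6)/(p - 4)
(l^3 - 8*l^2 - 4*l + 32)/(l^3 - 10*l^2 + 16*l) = (l + 2)/l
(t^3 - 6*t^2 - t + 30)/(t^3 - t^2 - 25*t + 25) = (t^2 - t - 6)/(t^2 + 4*t - 5)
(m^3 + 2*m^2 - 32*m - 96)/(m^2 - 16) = (m^2 - 2*m - 24)/(m - 4)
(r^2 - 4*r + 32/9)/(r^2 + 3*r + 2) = (r^2 - 4*r + 32/9)/(r^2 + 3*r + 2)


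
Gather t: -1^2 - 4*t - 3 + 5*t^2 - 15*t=5*t^2 - 19*t - 4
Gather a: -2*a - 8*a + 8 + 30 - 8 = 30 - 10*a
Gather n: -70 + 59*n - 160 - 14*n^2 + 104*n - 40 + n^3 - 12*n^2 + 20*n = n^3 - 26*n^2 + 183*n - 270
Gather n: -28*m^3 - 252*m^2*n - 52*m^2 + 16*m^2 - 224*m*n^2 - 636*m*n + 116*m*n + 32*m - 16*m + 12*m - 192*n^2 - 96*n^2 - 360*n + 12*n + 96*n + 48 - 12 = -28*m^3 - 36*m^2 + 28*m + n^2*(-224*m - 288) + n*(-252*m^2 - 520*m - 252) + 36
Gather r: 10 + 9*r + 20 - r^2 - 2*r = -r^2 + 7*r + 30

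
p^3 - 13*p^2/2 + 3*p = p*(p - 6)*(p - 1/2)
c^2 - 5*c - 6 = (c - 6)*(c + 1)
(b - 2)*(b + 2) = b^2 - 4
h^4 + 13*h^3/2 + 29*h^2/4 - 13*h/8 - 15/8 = (h - 1/2)*(h + 1/2)*(h + 3/2)*(h + 5)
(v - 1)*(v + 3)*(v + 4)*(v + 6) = v^4 + 12*v^3 + 41*v^2 + 18*v - 72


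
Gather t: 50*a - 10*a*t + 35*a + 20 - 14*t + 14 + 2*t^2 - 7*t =85*a + 2*t^2 + t*(-10*a - 21) + 34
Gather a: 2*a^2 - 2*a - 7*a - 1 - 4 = 2*a^2 - 9*a - 5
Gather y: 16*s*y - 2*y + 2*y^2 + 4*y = 2*y^2 + y*(16*s + 2)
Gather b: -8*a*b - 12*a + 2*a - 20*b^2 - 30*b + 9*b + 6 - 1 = -10*a - 20*b^2 + b*(-8*a - 21) + 5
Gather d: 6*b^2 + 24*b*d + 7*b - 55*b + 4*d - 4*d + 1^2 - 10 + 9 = 6*b^2 + 24*b*d - 48*b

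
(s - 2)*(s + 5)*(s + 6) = s^3 + 9*s^2 + 8*s - 60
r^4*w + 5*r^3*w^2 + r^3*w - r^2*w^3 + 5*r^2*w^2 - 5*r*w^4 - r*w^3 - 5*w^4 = (r - w)*(r + w)*(r + 5*w)*(r*w + w)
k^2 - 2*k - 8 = (k - 4)*(k + 2)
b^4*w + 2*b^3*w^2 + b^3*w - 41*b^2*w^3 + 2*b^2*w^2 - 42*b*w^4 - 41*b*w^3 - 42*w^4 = (b - 6*w)*(b + w)*(b + 7*w)*(b*w + w)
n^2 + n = n*(n + 1)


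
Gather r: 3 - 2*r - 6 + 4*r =2*r - 3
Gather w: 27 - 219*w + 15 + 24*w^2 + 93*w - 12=24*w^2 - 126*w + 30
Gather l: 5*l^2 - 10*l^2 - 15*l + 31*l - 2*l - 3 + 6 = -5*l^2 + 14*l + 3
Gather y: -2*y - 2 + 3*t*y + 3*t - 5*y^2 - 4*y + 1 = 3*t - 5*y^2 + y*(3*t - 6) - 1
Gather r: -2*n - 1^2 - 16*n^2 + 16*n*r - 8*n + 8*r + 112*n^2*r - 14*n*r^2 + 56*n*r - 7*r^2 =-16*n^2 - 10*n + r^2*(-14*n - 7) + r*(112*n^2 + 72*n + 8) - 1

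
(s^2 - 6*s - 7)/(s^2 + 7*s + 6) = (s - 7)/(s + 6)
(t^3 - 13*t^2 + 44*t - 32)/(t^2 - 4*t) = t - 9 + 8/t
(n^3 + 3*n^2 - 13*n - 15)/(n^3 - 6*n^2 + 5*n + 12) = (n + 5)/(n - 4)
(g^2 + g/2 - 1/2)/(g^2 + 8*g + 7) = (g - 1/2)/(g + 7)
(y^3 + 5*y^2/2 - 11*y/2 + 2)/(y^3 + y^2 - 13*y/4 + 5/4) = 2*(y + 4)/(2*y + 5)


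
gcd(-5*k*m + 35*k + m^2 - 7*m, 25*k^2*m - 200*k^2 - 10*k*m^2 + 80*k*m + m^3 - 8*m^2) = 5*k - m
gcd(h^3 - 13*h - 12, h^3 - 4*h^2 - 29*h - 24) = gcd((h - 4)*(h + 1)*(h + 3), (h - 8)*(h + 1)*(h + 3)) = h^2 + 4*h + 3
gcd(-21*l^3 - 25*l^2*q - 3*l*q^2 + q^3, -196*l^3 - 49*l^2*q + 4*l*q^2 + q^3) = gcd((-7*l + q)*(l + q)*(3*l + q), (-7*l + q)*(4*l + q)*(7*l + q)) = -7*l + q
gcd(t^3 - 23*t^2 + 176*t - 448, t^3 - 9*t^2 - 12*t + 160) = t - 8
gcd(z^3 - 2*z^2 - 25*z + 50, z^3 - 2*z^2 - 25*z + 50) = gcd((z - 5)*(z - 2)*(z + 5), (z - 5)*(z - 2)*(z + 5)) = z^3 - 2*z^2 - 25*z + 50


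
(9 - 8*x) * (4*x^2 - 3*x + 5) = -32*x^3 + 60*x^2 - 67*x + 45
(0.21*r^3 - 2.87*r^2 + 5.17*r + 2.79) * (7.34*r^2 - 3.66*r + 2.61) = 1.5414*r^5 - 21.8344*r^4 + 49.0001*r^3 - 5.9343*r^2 + 3.2823*r + 7.2819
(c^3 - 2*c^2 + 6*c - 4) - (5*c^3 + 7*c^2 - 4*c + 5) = -4*c^3 - 9*c^2 + 10*c - 9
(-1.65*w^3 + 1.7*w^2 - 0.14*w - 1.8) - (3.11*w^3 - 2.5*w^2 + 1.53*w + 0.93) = -4.76*w^3 + 4.2*w^2 - 1.67*w - 2.73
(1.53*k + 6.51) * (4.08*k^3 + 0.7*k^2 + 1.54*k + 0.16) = 6.2424*k^4 + 27.6318*k^3 + 6.9132*k^2 + 10.2702*k + 1.0416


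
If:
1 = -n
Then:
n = -1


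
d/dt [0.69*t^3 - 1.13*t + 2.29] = 2.07*t^2 - 1.13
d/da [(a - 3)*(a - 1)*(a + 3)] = 3*a^2 - 2*a - 9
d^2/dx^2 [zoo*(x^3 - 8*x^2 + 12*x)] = zoo*(x + 1)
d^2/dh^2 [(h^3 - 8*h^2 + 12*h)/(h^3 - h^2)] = 2*(-7*h^3 + 36*h^2 - 36*h + 12)/(h^3*(h^3 - 3*h^2 + 3*h - 1))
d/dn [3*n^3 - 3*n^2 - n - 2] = 9*n^2 - 6*n - 1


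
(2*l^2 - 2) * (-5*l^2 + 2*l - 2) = -10*l^4 + 4*l^3 + 6*l^2 - 4*l + 4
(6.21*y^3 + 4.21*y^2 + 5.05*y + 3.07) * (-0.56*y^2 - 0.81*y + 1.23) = -3.4776*y^5 - 7.3877*y^4 + 1.4002*y^3 - 0.6314*y^2 + 3.7248*y + 3.7761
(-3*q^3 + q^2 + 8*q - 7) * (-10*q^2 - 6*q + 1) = 30*q^5 + 8*q^4 - 89*q^3 + 23*q^2 + 50*q - 7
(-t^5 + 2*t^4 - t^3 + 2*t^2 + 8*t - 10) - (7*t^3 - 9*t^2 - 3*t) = -t^5 + 2*t^4 - 8*t^3 + 11*t^2 + 11*t - 10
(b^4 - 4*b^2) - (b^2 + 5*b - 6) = b^4 - 5*b^2 - 5*b + 6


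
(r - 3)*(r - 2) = r^2 - 5*r + 6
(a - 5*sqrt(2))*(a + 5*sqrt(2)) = a^2 - 50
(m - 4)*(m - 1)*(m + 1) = m^3 - 4*m^2 - m + 4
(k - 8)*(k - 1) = k^2 - 9*k + 8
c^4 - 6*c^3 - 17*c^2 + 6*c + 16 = (c - 8)*(c - 1)*(c + 1)*(c + 2)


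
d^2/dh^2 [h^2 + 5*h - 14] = 2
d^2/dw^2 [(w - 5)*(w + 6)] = 2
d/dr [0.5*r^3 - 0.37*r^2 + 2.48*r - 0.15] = 1.5*r^2 - 0.74*r + 2.48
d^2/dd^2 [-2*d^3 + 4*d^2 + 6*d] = 8 - 12*d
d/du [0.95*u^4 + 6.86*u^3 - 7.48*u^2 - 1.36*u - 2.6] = 3.8*u^3 + 20.58*u^2 - 14.96*u - 1.36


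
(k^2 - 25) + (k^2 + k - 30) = 2*k^2 + k - 55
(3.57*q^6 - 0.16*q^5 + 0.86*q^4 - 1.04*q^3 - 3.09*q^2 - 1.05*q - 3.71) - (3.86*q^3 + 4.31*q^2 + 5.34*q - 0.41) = 3.57*q^6 - 0.16*q^5 + 0.86*q^4 - 4.9*q^3 - 7.4*q^2 - 6.39*q - 3.3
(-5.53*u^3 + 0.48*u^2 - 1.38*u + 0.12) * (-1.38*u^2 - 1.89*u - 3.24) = 7.6314*u^5 + 9.7893*u^4 + 18.9144*u^3 + 0.8874*u^2 + 4.2444*u - 0.3888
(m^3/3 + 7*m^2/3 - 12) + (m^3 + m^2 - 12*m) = 4*m^3/3 + 10*m^2/3 - 12*m - 12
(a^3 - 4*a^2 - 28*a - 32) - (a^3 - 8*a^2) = 4*a^2 - 28*a - 32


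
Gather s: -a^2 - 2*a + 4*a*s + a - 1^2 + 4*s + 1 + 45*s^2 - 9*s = -a^2 - a + 45*s^2 + s*(4*a - 5)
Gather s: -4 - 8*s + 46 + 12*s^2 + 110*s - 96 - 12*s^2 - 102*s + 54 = 0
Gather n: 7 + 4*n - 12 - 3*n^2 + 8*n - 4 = -3*n^2 + 12*n - 9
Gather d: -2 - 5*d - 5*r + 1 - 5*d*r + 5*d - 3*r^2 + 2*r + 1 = -5*d*r - 3*r^2 - 3*r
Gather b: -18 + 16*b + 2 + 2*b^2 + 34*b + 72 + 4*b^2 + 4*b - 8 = 6*b^2 + 54*b + 48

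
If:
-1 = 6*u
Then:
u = -1/6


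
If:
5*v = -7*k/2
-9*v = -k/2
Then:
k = 0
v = 0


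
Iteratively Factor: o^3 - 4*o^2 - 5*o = (o)*(o^2 - 4*o - 5) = o*(o - 5)*(o + 1)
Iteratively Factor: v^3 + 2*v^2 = (v)*(v^2 + 2*v) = v*(v + 2)*(v)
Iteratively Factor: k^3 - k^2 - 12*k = (k - 4)*(k^2 + 3*k) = k*(k - 4)*(k + 3)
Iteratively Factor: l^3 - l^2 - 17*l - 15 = (l + 1)*(l^2 - 2*l - 15) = (l - 5)*(l + 1)*(l + 3)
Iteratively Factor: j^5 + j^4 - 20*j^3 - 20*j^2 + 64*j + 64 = (j + 1)*(j^4 - 20*j^2 + 64) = (j + 1)*(j + 2)*(j^3 - 2*j^2 - 16*j + 32) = (j + 1)*(j + 2)*(j + 4)*(j^2 - 6*j + 8) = (j - 4)*(j + 1)*(j + 2)*(j + 4)*(j - 2)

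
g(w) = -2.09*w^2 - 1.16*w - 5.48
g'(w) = -4.18*w - 1.16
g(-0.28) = -5.32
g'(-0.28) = 0.01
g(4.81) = -59.41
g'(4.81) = -21.27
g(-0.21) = -5.33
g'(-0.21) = -0.28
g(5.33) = -71.04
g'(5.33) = -23.44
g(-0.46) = -5.39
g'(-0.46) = 0.76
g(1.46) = -11.63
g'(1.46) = -7.26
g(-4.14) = -36.50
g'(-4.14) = 16.15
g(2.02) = -16.35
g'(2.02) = -9.60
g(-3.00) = -20.81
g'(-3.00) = 11.38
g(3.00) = -27.77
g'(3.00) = -13.70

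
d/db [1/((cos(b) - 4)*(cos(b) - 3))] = (2*cos(b) - 7)*sin(b)/((cos(b) - 4)^2*(cos(b) - 3)^2)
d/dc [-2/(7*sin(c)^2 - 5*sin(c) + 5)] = 2*(14*sin(c) - 5)*cos(c)/(7*sin(c)^2 - 5*sin(c) + 5)^2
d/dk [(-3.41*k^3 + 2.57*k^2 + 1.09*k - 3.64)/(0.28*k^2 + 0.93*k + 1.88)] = (-0.9548*k^4 - 6.3426*k^3 - 17.1475*k^2 + 11.7016*k + 5.4344)/(0.0784*k^4 + 0.5208*k^3 + 1.9177*k^2 + 3.4968*k + 3.5344)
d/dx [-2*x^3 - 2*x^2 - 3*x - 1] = -6*x^2 - 4*x - 3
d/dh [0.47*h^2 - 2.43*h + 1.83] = 0.94*h - 2.43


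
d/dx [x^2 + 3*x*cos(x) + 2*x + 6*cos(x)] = -3*x*sin(x) + 2*x - 6*sin(x) + 3*cos(x) + 2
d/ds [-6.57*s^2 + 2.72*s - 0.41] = 2.72 - 13.14*s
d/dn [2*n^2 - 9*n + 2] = 4*n - 9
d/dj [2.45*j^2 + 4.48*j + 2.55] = 4.9*j + 4.48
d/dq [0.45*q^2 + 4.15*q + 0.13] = 0.9*q + 4.15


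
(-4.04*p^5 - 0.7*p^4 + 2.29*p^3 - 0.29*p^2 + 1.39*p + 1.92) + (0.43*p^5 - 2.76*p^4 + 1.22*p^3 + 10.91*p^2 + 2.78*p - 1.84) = -3.61*p^5 - 3.46*p^4 + 3.51*p^3 + 10.62*p^2 + 4.17*p + 0.0799999999999998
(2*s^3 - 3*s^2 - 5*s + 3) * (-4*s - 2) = -8*s^4 + 8*s^3 + 26*s^2 - 2*s - 6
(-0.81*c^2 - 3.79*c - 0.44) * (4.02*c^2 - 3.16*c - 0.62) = -3.2562*c^4 - 12.6762*c^3 + 10.7098*c^2 + 3.7402*c + 0.2728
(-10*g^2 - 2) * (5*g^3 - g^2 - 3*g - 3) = -50*g^5 + 10*g^4 + 20*g^3 + 32*g^2 + 6*g + 6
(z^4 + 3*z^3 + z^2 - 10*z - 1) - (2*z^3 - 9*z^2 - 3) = z^4 + z^3 + 10*z^2 - 10*z + 2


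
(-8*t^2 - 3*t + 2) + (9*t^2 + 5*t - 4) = t^2 + 2*t - 2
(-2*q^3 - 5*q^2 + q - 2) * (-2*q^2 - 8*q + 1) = 4*q^5 + 26*q^4 + 36*q^3 - 9*q^2 + 17*q - 2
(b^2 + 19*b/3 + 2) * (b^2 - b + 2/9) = b^4 + 16*b^3/3 - 37*b^2/9 - 16*b/27 + 4/9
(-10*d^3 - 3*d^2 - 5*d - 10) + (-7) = -10*d^3 - 3*d^2 - 5*d - 17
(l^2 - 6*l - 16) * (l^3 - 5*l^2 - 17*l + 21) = l^5 - 11*l^4 - 3*l^3 + 203*l^2 + 146*l - 336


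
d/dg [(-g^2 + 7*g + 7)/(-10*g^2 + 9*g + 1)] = (61*g^2 + 138*g - 56)/(100*g^4 - 180*g^3 + 61*g^2 + 18*g + 1)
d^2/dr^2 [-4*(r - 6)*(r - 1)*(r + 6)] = 8 - 24*r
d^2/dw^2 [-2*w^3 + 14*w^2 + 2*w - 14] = 28 - 12*w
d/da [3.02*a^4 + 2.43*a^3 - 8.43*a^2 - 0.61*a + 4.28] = 12.08*a^3 + 7.29*a^2 - 16.86*a - 0.61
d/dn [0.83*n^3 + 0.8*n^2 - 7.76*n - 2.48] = 2.49*n^2 + 1.6*n - 7.76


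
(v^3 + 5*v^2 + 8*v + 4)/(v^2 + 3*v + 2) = v + 2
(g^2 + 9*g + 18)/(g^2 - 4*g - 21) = (g + 6)/(g - 7)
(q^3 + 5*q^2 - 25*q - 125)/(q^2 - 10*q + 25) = (q^2 + 10*q + 25)/(q - 5)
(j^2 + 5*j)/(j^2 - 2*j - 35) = j/(j - 7)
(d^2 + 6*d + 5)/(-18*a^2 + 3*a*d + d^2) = (d^2 + 6*d + 5)/(-18*a^2 + 3*a*d + d^2)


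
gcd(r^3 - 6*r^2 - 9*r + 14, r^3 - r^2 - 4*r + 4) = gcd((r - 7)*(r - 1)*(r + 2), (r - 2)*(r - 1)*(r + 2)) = r^2 + r - 2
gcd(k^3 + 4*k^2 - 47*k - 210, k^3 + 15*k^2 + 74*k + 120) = k^2 + 11*k + 30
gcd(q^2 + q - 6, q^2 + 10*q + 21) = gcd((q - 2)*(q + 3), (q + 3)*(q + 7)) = q + 3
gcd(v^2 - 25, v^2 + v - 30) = v - 5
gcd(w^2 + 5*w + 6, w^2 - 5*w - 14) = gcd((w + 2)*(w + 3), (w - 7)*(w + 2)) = w + 2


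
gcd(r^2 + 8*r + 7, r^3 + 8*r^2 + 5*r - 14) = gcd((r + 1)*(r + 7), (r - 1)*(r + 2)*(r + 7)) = r + 7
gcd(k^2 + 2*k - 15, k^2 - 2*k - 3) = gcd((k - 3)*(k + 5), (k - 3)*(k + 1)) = k - 3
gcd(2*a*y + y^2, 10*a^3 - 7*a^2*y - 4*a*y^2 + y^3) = 2*a + y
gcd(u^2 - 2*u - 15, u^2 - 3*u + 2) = 1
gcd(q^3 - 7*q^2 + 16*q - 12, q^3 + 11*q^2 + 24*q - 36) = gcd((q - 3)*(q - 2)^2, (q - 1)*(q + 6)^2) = 1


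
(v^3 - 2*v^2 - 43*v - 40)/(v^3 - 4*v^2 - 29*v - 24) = (v + 5)/(v + 3)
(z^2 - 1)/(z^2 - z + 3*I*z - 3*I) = (z + 1)/(z + 3*I)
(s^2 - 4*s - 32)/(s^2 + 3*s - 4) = (s - 8)/(s - 1)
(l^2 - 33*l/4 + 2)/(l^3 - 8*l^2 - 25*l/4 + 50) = (4*l - 1)/(4*l^2 - 25)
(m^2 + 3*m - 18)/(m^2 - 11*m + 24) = (m + 6)/(m - 8)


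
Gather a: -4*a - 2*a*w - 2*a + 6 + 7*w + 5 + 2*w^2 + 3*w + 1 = a*(-2*w - 6) + 2*w^2 + 10*w + 12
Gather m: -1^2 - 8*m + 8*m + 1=0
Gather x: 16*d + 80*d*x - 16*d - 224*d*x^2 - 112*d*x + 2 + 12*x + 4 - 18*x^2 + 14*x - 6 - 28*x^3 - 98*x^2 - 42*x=-28*x^3 + x^2*(-224*d - 116) + x*(-32*d - 16)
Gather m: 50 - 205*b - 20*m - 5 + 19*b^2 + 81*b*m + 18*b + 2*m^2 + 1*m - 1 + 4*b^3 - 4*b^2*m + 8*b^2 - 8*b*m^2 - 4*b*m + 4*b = 4*b^3 + 27*b^2 - 183*b + m^2*(2 - 8*b) + m*(-4*b^2 + 77*b - 19) + 44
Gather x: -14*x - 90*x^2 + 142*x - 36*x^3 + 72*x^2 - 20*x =-36*x^3 - 18*x^2 + 108*x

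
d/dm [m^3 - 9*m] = 3*m^2 - 9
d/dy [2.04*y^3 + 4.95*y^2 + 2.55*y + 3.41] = 6.12*y^2 + 9.9*y + 2.55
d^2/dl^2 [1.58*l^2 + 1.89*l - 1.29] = 3.16000000000000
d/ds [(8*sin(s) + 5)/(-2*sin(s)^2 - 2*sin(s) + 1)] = 2*(8*sin(s)^2 + 10*sin(s) + 9)*cos(s)/(2*sin(s) - cos(2*s))^2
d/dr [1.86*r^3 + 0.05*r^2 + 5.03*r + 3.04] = 5.58*r^2 + 0.1*r + 5.03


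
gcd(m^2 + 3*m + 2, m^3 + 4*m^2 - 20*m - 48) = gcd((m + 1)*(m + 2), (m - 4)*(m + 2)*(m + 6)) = m + 2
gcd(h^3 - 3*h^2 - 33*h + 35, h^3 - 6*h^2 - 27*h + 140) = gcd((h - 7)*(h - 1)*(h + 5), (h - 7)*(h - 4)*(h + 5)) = h^2 - 2*h - 35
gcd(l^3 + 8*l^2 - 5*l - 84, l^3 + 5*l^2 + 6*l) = 1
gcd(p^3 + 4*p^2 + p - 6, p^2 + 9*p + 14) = p + 2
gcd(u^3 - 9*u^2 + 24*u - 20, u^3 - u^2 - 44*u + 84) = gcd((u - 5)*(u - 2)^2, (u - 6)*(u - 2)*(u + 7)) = u - 2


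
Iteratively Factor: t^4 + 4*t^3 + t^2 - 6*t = (t - 1)*(t^3 + 5*t^2 + 6*t) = t*(t - 1)*(t^2 + 5*t + 6) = t*(t - 1)*(t + 3)*(t + 2)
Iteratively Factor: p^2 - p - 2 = (p - 2)*(p + 1)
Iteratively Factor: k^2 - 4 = (k + 2)*(k - 2)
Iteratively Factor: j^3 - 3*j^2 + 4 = (j - 2)*(j^2 - j - 2) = (j - 2)*(j + 1)*(j - 2)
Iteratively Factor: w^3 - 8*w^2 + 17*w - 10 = (w - 5)*(w^2 - 3*w + 2) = (w - 5)*(w - 1)*(w - 2)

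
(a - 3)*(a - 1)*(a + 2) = a^3 - 2*a^2 - 5*a + 6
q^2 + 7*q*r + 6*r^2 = (q + r)*(q + 6*r)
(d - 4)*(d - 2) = d^2 - 6*d + 8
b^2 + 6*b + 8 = (b + 2)*(b + 4)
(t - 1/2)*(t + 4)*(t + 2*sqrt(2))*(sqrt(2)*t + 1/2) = sqrt(2)*t^4 + 9*t^3/2 + 7*sqrt(2)*t^3/2 - sqrt(2)*t^2 + 63*t^2/4 - 9*t + 7*sqrt(2)*t/2 - 2*sqrt(2)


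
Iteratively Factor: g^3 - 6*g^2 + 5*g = (g)*(g^2 - 6*g + 5) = g*(g - 5)*(g - 1)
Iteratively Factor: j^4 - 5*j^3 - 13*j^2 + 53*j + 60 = (j + 3)*(j^3 - 8*j^2 + 11*j + 20) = (j + 1)*(j + 3)*(j^2 - 9*j + 20) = (j - 5)*(j + 1)*(j + 3)*(j - 4)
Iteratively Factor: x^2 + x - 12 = (x + 4)*(x - 3)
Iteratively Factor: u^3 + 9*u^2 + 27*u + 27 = (u + 3)*(u^2 + 6*u + 9) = (u + 3)^2*(u + 3)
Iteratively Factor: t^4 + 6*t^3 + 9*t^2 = (t + 3)*(t^3 + 3*t^2) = t*(t + 3)*(t^2 + 3*t) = t^2*(t + 3)*(t + 3)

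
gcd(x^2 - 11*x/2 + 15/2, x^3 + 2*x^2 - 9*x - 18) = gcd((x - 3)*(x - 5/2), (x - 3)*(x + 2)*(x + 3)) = x - 3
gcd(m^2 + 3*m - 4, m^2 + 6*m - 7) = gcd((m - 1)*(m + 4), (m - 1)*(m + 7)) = m - 1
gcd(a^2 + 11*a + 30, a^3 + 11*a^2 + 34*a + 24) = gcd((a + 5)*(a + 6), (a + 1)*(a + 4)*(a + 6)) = a + 6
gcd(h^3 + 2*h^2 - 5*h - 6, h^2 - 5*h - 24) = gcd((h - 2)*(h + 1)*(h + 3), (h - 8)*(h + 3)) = h + 3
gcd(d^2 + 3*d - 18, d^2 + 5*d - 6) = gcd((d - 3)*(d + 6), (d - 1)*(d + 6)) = d + 6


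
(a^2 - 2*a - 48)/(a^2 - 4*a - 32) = (a + 6)/(a + 4)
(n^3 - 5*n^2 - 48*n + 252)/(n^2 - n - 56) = (n^2 - 12*n + 36)/(n - 8)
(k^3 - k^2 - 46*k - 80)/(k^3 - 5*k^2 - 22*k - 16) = (k + 5)/(k + 1)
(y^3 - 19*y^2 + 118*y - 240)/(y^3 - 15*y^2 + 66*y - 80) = (y - 6)/(y - 2)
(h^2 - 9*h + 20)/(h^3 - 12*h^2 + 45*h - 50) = (h - 4)/(h^2 - 7*h + 10)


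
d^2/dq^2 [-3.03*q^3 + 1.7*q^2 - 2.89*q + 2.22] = 3.4 - 18.18*q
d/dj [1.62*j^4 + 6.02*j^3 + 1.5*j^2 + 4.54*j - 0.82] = 6.48*j^3 + 18.06*j^2 + 3.0*j + 4.54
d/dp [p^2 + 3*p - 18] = 2*p + 3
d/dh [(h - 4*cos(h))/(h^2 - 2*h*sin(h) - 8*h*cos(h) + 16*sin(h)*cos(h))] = (-4*h^2*sin(h) + 2*h^2*cos(h) - h^2 + 8*h*cos(h) - 16*h*cos(2*h) - 8*h + 4*sin(2*h) + 48*cos(h) - 16*cos(2*h) + 16*cos(3*h) - 16)/((h - 2*sin(h))^2*(h - 8*cos(h))^2)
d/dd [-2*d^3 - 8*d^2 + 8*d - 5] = -6*d^2 - 16*d + 8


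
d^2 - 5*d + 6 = (d - 3)*(d - 2)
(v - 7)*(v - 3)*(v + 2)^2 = v^4 - 6*v^3 - 15*v^2 + 44*v + 84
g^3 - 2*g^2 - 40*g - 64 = (g - 8)*(g + 2)*(g + 4)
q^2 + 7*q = q*(q + 7)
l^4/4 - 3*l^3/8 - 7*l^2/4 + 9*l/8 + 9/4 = (l/4 + 1/2)*(l - 3)*(l - 3/2)*(l + 1)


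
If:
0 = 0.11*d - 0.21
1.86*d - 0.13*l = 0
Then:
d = 1.91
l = 27.31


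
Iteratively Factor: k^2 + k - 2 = (k + 2)*(k - 1)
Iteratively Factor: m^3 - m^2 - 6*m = (m)*(m^2 - m - 6) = m*(m - 3)*(m + 2)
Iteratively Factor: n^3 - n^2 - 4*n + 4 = (n + 2)*(n^2 - 3*n + 2) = (n - 2)*(n + 2)*(n - 1)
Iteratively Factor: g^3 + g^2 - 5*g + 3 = (g - 1)*(g^2 + 2*g - 3) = (g - 1)^2*(g + 3)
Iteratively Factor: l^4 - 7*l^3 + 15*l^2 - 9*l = (l - 3)*(l^3 - 4*l^2 + 3*l) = l*(l - 3)*(l^2 - 4*l + 3) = l*(l - 3)^2*(l - 1)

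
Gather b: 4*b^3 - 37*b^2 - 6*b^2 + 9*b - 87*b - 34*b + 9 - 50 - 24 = 4*b^3 - 43*b^2 - 112*b - 65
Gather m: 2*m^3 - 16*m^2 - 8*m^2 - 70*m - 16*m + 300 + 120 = 2*m^3 - 24*m^2 - 86*m + 420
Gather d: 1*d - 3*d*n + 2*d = d*(3 - 3*n)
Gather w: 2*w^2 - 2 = 2*w^2 - 2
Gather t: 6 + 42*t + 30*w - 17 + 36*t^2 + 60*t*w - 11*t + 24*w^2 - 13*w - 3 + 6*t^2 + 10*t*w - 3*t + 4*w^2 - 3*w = 42*t^2 + t*(70*w + 28) + 28*w^2 + 14*w - 14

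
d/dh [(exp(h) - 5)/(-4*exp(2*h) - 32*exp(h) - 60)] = (2*(exp(h) - 5)*(exp(h) + 4) - exp(2*h) - 8*exp(h) - 15)*exp(h)/(4*(exp(2*h) + 8*exp(h) + 15)^2)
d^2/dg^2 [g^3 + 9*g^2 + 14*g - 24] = 6*g + 18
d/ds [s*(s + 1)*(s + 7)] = 3*s^2 + 16*s + 7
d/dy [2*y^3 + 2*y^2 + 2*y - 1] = 6*y^2 + 4*y + 2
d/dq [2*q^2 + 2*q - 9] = 4*q + 2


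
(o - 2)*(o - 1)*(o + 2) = o^3 - o^2 - 4*o + 4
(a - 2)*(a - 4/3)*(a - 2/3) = a^3 - 4*a^2 + 44*a/9 - 16/9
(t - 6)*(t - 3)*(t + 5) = t^3 - 4*t^2 - 27*t + 90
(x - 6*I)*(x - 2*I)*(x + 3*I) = x^3 - 5*I*x^2 + 12*x - 36*I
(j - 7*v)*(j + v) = j^2 - 6*j*v - 7*v^2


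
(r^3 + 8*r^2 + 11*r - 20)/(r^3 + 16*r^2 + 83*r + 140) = (r - 1)/(r + 7)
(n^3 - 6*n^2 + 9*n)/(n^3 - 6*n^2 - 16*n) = (-n^2 + 6*n - 9)/(-n^2 + 6*n + 16)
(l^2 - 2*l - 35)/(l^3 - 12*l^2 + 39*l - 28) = (l + 5)/(l^2 - 5*l + 4)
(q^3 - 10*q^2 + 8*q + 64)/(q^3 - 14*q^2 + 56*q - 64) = (q + 2)/(q - 2)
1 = 1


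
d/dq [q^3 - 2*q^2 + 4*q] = 3*q^2 - 4*q + 4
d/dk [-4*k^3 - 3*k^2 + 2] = 6*k*(-2*k - 1)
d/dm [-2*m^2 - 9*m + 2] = -4*m - 9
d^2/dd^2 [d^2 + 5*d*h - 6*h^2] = 2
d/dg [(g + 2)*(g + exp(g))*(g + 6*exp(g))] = (g + 2)*(g + exp(g))*(6*exp(g) + 1) + (g + 2)*(g + 6*exp(g))*(exp(g) + 1) + (g + exp(g))*(g + 6*exp(g))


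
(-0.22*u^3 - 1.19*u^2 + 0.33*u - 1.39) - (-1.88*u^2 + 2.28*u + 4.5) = -0.22*u^3 + 0.69*u^2 - 1.95*u - 5.89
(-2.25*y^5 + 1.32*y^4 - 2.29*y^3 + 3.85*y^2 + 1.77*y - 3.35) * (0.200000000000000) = -0.45*y^5 + 0.264*y^4 - 0.458*y^3 + 0.77*y^2 + 0.354*y - 0.67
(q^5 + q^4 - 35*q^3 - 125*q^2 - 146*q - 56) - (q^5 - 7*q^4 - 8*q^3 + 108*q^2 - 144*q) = 8*q^4 - 27*q^3 - 233*q^2 - 2*q - 56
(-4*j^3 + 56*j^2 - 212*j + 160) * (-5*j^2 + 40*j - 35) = 20*j^5 - 440*j^4 + 3440*j^3 - 11240*j^2 + 13820*j - 5600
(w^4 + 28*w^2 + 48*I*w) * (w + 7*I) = w^5 + 7*I*w^4 + 28*w^3 + 244*I*w^2 - 336*w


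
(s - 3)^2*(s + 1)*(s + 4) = s^4 - s^3 - 17*s^2 + 21*s + 36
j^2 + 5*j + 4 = (j + 1)*(j + 4)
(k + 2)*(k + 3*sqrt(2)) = k^2 + 2*k + 3*sqrt(2)*k + 6*sqrt(2)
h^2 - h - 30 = (h - 6)*(h + 5)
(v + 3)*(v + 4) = v^2 + 7*v + 12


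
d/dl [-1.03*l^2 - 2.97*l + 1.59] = -2.06*l - 2.97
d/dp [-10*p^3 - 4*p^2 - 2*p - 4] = -30*p^2 - 8*p - 2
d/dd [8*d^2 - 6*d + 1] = 16*d - 6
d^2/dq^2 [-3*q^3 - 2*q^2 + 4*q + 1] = -18*q - 4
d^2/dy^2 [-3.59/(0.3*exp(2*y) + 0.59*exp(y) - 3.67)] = (-3.59*(0.6*exp(y) + 0.59)*(1.2*exp(y) + 1.18)*exp(y) + (4.308*exp(y) + 2.1181)*(0.3*exp(2*y) + 0.59*exp(y) - 3.67))*exp(y)/(0.3*exp(2*y) + 0.59*exp(y) - 3.67)^3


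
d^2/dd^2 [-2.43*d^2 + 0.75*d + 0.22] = -4.86000000000000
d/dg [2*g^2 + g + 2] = 4*g + 1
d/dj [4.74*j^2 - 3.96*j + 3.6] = 9.48*j - 3.96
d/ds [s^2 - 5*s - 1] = 2*s - 5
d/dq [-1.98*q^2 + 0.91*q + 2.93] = 0.91 - 3.96*q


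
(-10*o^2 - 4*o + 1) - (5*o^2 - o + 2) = -15*o^2 - 3*o - 1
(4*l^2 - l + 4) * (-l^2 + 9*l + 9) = -4*l^4 + 37*l^3 + 23*l^2 + 27*l + 36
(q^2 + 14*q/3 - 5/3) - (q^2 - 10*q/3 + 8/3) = 8*q - 13/3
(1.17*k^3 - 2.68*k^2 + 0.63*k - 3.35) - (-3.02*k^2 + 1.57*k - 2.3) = 1.17*k^3 + 0.34*k^2 - 0.94*k - 1.05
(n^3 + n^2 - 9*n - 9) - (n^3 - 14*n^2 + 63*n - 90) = 15*n^2 - 72*n + 81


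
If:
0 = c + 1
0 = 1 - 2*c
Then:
No Solution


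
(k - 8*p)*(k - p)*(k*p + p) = k^3*p - 9*k^2*p^2 + k^2*p + 8*k*p^3 - 9*k*p^2 + 8*p^3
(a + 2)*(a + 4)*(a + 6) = a^3 + 12*a^2 + 44*a + 48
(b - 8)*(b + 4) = b^2 - 4*b - 32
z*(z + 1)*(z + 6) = z^3 + 7*z^2 + 6*z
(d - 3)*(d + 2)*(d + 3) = d^3 + 2*d^2 - 9*d - 18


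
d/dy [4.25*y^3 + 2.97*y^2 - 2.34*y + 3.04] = 12.75*y^2 + 5.94*y - 2.34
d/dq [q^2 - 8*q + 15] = 2*q - 8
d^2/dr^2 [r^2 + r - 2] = 2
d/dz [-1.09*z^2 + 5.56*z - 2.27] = 5.56 - 2.18*z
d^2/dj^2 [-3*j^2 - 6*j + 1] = -6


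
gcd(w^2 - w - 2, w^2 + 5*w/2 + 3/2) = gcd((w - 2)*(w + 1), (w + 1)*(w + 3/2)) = w + 1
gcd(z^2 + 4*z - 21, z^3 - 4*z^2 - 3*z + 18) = z - 3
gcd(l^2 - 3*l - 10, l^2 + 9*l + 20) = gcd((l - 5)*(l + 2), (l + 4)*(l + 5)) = 1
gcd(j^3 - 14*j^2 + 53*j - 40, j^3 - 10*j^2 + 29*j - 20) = j^2 - 6*j + 5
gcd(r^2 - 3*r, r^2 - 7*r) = r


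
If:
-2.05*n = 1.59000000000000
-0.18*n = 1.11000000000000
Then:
No Solution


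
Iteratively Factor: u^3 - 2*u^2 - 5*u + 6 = (u + 2)*(u^2 - 4*u + 3) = (u - 1)*(u + 2)*(u - 3)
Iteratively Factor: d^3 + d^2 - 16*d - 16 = (d + 4)*(d^2 - 3*d - 4) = (d + 1)*(d + 4)*(d - 4)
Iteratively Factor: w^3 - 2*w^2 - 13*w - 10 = (w - 5)*(w^2 + 3*w + 2) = (w - 5)*(w + 2)*(w + 1)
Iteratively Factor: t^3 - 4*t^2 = (t)*(t^2 - 4*t) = t*(t - 4)*(t)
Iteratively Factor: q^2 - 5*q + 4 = (q - 1)*(q - 4)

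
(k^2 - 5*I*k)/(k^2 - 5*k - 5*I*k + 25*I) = k/(k - 5)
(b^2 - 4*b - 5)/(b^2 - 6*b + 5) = (b + 1)/(b - 1)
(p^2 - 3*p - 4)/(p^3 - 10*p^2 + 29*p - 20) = (p + 1)/(p^2 - 6*p + 5)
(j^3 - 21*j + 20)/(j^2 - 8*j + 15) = (j^3 - 21*j + 20)/(j^2 - 8*j + 15)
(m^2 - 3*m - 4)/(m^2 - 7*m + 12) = (m + 1)/(m - 3)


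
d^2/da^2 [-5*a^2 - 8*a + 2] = -10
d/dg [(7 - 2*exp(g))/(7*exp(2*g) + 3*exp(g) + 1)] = (14*exp(2*g) - 98*exp(g) - 23)*exp(g)/(49*exp(4*g) + 42*exp(3*g) + 23*exp(2*g) + 6*exp(g) + 1)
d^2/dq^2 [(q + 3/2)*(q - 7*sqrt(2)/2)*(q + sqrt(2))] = 6*q - 5*sqrt(2) + 3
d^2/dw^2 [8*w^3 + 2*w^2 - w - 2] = 48*w + 4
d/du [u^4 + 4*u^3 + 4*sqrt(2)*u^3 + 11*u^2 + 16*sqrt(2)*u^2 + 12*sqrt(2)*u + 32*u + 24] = 4*u^3 + 12*u^2 + 12*sqrt(2)*u^2 + 22*u + 32*sqrt(2)*u + 12*sqrt(2) + 32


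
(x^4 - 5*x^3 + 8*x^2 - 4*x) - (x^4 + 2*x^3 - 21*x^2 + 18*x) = -7*x^3 + 29*x^2 - 22*x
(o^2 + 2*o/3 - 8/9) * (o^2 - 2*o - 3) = o^4 - 4*o^3/3 - 47*o^2/9 - 2*o/9 + 8/3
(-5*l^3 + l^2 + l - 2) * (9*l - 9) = -45*l^4 + 54*l^3 - 27*l + 18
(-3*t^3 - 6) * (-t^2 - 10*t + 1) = 3*t^5 + 30*t^4 - 3*t^3 + 6*t^2 + 60*t - 6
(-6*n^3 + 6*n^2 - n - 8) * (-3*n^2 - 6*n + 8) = 18*n^5 + 18*n^4 - 81*n^3 + 78*n^2 + 40*n - 64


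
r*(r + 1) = r^2 + r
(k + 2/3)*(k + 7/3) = k^2 + 3*k + 14/9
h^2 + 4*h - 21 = (h - 3)*(h + 7)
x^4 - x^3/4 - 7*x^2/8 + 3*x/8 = x*(x - 3/4)*(x - 1/2)*(x + 1)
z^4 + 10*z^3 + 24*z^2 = z^2*(z + 4)*(z + 6)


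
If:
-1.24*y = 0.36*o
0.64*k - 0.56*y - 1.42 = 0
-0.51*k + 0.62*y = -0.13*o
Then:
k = -1.39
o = 14.22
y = -4.13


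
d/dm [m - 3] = 1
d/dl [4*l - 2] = 4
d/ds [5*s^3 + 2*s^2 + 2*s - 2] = 15*s^2 + 4*s + 2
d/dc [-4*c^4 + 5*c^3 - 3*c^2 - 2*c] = -16*c^3 + 15*c^2 - 6*c - 2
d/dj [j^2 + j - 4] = 2*j + 1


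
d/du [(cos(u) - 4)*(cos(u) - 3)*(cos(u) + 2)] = (-3*cos(u)^2 + 10*cos(u) + 2)*sin(u)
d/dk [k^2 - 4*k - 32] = 2*k - 4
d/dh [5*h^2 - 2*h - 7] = 10*h - 2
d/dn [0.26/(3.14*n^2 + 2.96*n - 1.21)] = (-1.6328*n - 0.7696)/(3.14*n^2 + 2.96*n - 1.21)^2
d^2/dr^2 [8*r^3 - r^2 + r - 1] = 48*r - 2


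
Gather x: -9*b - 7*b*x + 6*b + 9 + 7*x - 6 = -3*b + x*(7 - 7*b) + 3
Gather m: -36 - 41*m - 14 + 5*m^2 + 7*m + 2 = 5*m^2 - 34*m - 48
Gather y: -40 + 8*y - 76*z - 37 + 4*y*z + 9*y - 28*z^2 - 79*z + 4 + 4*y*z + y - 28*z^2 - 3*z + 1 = y*(8*z + 18) - 56*z^2 - 158*z - 72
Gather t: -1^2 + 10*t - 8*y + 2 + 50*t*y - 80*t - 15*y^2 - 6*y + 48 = t*(50*y - 70) - 15*y^2 - 14*y + 49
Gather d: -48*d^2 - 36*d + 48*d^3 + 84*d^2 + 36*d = 48*d^3 + 36*d^2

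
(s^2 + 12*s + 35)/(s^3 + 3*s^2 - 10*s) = (s + 7)/(s*(s - 2))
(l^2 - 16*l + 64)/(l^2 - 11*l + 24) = (l - 8)/(l - 3)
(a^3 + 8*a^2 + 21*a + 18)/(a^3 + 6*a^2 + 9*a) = (a + 2)/a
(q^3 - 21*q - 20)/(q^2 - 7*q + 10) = (q^2 + 5*q + 4)/(q - 2)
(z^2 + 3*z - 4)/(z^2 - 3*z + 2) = (z + 4)/(z - 2)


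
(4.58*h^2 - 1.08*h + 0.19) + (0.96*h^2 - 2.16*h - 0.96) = 5.54*h^2 - 3.24*h - 0.77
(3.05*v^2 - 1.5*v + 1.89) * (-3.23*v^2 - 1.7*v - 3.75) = -9.8515*v^4 - 0.34*v^3 - 14.9922*v^2 + 2.412*v - 7.0875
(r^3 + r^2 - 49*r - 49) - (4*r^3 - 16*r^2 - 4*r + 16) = -3*r^3 + 17*r^2 - 45*r - 65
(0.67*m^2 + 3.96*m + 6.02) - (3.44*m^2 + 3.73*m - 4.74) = -2.77*m^2 + 0.23*m + 10.76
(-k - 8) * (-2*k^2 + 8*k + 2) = 2*k^3 + 8*k^2 - 66*k - 16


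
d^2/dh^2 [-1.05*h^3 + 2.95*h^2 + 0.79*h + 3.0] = 5.9 - 6.3*h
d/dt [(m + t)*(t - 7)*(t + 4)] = 2*m*t - 3*m + 3*t^2 - 6*t - 28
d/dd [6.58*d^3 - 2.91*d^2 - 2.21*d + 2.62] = 19.74*d^2 - 5.82*d - 2.21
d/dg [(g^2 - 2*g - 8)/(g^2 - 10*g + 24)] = -8/(g^2 - 12*g + 36)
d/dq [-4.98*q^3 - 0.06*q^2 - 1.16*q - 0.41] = -14.94*q^2 - 0.12*q - 1.16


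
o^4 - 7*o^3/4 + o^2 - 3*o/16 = o*(o - 3/4)*(o - 1/2)^2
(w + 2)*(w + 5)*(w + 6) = w^3 + 13*w^2 + 52*w + 60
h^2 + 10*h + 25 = (h + 5)^2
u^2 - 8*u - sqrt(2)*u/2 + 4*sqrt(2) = (u - 8)*(u - sqrt(2)/2)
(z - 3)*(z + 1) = z^2 - 2*z - 3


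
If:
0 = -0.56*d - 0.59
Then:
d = -1.05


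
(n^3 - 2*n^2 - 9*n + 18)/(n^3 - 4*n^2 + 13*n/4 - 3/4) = 4*(n^2 + n - 6)/(4*n^2 - 4*n + 1)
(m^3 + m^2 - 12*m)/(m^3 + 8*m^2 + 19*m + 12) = m*(m - 3)/(m^2 + 4*m + 3)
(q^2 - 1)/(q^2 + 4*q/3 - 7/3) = 3*(q + 1)/(3*q + 7)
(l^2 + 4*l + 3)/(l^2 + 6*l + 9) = (l + 1)/(l + 3)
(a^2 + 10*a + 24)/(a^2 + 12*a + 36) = (a + 4)/(a + 6)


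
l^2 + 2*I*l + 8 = (l - 2*I)*(l + 4*I)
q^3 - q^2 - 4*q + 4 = (q - 2)*(q - 1)*(q + 2)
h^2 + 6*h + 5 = (h + 1)*(h + 5)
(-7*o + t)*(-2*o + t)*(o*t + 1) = 14*o^3*t - 9*o^2*t^2 + 14*o^2 + o*t^3 - 9*o*t + t^2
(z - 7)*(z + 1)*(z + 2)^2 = z^4 - 2*z^3 - 27*z^2 - 52*z - 28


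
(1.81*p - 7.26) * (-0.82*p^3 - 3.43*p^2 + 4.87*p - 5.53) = -1.4842*p^4 - 0.255100000000001*p^3 + 33.7165*p^2 - 45.3655*p + 40.1478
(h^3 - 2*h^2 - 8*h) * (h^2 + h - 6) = h^5 - h^4 - 16*h^3 + 4*h^2 + 48*h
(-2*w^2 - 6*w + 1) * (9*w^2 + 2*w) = -18*w^4 - 58*w^3 - 3*w^2 + 2*w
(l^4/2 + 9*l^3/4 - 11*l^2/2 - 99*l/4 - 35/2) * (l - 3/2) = l^5/2 + 3*l^4/2 - 71*l^3/8 - 33*l^2/2 + 157*l/8 + 105/4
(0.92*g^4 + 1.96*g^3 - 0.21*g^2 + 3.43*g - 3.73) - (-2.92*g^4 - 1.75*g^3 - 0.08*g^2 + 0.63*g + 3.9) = 3.84*g^4 + 3.71*g^3 - 0.13*g^2 + 2.8*g - 7.63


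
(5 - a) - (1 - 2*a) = a + 4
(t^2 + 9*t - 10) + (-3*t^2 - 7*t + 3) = -2*t^2 + 2*t - 7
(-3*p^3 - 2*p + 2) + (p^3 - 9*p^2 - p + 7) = -2*p^3 - 9*p^2 - 3*p + 9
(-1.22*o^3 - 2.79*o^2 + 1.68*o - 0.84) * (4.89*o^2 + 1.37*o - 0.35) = -5.9658*o^5 - 15.3145*o^4 + 4.8199*o^3 - 0.829499999999999*o^2 - 1.7388*o + 0.294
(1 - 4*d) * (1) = 1 - 4*d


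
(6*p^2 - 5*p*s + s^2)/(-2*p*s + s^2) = (-3*p + s)/s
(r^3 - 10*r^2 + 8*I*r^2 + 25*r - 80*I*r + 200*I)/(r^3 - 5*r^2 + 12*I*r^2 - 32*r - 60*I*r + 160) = (r - 5)/(r + 4*I)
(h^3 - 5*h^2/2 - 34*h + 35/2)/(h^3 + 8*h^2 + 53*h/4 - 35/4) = 2*(h - 7)/(2*h + 7)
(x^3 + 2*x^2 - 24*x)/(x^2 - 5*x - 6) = x*(-x^2 - 2*x + 24)/(-x^2 + 5*x + 6)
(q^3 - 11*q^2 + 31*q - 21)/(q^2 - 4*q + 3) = q - 7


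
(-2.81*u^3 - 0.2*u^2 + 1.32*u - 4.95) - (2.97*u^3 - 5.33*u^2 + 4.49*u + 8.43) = -5.78*u^3 + 5.13*u^2 - 3.17*u - 13.38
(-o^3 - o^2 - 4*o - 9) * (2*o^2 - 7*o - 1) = -2*o^5 + 5*o^4 + 11*o^2 + 67*o + 9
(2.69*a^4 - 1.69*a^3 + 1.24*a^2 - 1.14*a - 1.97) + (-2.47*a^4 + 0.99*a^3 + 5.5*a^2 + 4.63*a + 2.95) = 0.22*a^4 - 0.7*a^3 + 6.74*a^2 + 3.49*a + 0.98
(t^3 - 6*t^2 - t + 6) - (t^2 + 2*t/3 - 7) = t^3 - 7*t^2 - 5*t/3 + 13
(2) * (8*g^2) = 16*g^2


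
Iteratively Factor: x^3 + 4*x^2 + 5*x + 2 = (x + 1)*(x^2 + 3*x + 2) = (x + 1)*(x + 2)*(x + 1)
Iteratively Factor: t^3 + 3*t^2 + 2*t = (t + 1)*(t^2 + 2*t) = t*(t + 1)*(t + 2)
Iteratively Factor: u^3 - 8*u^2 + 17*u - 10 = (u - 2)*(u^2 - 6*u + 5) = (u - 2)*(u - 1)*(u - 5)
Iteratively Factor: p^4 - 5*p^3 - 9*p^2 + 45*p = (p + 3)*(p^3 - 8*p^2 + 15*p) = (p - 5)*(p + 3)*(p^2 - 3*p) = p*(p - 5)*(p + 3)*(p - 3)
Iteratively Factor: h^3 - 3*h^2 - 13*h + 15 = (h - 1)*(h^2 - 2*h - 15) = (h - 1)*(h + 3)*(h - 5)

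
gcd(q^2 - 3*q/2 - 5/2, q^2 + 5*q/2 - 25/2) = q - 5/2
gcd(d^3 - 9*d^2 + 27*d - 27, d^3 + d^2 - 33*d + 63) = d^2 - 6*d + 9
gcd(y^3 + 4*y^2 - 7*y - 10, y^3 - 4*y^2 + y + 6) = y^2 - y - 2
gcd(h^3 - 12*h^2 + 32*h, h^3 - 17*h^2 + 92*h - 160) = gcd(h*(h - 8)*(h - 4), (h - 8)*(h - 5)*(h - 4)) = h^2 - 12*h + 32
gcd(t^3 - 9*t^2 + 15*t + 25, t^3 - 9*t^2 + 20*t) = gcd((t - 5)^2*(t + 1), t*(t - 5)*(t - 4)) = t - 5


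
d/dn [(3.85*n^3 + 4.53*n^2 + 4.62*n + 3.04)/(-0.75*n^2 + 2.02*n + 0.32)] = (-2.8875*n^4 + 15.554*n^3 + 16.3116*n^2 + 7.4592*n - 4.6624)/(0.5625*n^4 - 3.03*n^3 + 3.6004*n^2 + 1.2928*n + 0.1024)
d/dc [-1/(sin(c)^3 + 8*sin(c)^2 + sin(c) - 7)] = (3*sin(c)^2 + 16*sin(c) + 1)*cos(c)/(sin(c)^3 + 8*sin(c)^2 + sin(c) - 7)^2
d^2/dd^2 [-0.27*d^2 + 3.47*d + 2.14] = -0.540000000000000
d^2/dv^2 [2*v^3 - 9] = 12*v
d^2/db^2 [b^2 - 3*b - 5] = 2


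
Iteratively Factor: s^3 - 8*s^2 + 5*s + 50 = (s - 5)*(s^2 - 3*s - 10) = (s - 5)^2*(s + 2)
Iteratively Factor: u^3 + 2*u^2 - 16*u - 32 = (u - 4)*(u^2 + 6*u + 8) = (u - 4)*(u + 4)*(u + 2)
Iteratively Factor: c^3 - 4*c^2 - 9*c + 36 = (c - 3)*(c^2 - c - 12) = (c - 4)*(c - 3)*(c + 3)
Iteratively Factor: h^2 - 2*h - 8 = (h - 4)*(h + 2)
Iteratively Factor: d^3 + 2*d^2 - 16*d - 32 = (d - 4)*(d^2 + 6*d + 8) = (d - 4)*(d + 2)*(d + 4)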